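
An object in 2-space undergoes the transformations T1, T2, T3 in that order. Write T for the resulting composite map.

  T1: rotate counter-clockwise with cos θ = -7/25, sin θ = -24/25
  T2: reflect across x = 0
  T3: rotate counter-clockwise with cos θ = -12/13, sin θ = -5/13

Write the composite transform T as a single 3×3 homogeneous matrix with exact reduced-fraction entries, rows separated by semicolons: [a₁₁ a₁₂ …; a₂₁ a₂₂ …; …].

T = [-204/325 253/325 0; 253/325 204/325 0; 0 0 1]

T1 = [-7/25 24/25 0; -24/25 -7/25 0; 0 0 1]
T2·T1 = [7/25 -24/25 0; -24/25 -7/25 0; 0 0 1]
T3·…·T1 = [-204/325 253/325 0; 253/325 204/325 0; 0 0 1]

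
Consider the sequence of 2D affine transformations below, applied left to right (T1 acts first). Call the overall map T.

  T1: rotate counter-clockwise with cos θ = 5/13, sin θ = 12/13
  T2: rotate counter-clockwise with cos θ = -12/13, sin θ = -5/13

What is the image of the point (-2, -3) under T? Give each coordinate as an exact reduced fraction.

T1 rotate counter-clockwise with cos θ = 5/13, sin θ = 12/13: (-2, -3) → (2, -3)
T2 rotate counter-clockwise with cos θ = -12/13, sin θ = -5/13: (2, -3) → (-3, 2)

T(p) = (-3, 2)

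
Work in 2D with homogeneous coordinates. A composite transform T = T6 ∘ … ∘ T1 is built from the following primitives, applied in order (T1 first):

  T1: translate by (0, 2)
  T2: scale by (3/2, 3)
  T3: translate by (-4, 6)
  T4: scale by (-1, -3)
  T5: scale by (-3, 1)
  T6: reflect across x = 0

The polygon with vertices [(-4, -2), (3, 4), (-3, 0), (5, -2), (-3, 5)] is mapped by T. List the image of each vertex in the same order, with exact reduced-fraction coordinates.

T1 translate by (0, 2): (-4, -2) → (-4, 0); (3, 4) → (3, 6); (-3, 0) → (-3, 2); (5, -2) → (5, 0); (-3, 5) → (-3, 7)
T2 scale by (3/2, 3): (-4, 0) → (-6, 0); (3, 6) → (9/2, 18); (-3, 2) → (-9/2, 6); (5, 0) → (15/2, 0); (-3, 7) → (-9/2, 21)
T3 translate by (-4, 6): (-6, 0) → (-10, 6); (9/2, 18) → (1/2, 24); (-9/2, 6) → (-17/2, 12); (15/2, 0) → (7/2, 6); (-9/2, 21) → (-17/2, 27)
T4 scale by (-1, -3): (-10, 6) → (10, -18); (1/2, 24) → (-1/2, -72); (-17/2, 12) → (17/2, -36); (7/2, 6) → (-7/2, -18); (-17/2, 27) → (17/2, -81)
T5 scale by (-3, 1): (10, -18) → (-30, -18); (-1/2, -72) → (3/2, -72); (17/2, -36) → (-51/2, -36); (-7/2, -18) → (21/2, -18); (17/2, -81) → (-51/2, -81)
T6 reflect across x = 0: (-30, -18) → (30, -18); (3/2, -72) → (-3/2, -72); (-51/2, -36) → (51/2, -36); (21/2, -18) → (-21/2, -18); (-51/2, -81) → (51/2, -81)

image vertices: (30, -18), (-3/2, -72), (51/2, -36), (-21/2, -18), (51/2, -81)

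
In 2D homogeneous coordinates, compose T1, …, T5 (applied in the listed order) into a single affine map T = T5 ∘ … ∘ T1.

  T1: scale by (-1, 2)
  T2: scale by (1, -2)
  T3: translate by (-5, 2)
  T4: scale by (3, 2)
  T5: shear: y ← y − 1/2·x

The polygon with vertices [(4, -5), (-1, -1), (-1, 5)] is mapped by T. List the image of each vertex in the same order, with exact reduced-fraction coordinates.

image vertices: (-27, 115/2), (-12, 18), (-12, -30)

T1 scale by (-1, 2): (4, -5) → (-4, -10); (-1, -1) → (1, -2); (-1, 5) → (1, 10)
T2 scale by (1, -2): (-4, -10) → (-4, 20); (1, -2) → (1, 4); (1, 10) → (1, -20)
T3 translate by (-5, 2): (-4, 20) → (-9, 22); (1, 4) → (-4, 6); (1, -20) → (-4, -18)
T4 scale by (3, 2): (-9, 22) → (-27, 44); (-4, 6) → (-12, 12); (-4, -18) → (-12, -36)
T5 shear: y ← y − 1/2·x: (-27, 44) → (-27, 115/2); (-12, 12) → (-12, 18); (-12, -36) → (-12, -30)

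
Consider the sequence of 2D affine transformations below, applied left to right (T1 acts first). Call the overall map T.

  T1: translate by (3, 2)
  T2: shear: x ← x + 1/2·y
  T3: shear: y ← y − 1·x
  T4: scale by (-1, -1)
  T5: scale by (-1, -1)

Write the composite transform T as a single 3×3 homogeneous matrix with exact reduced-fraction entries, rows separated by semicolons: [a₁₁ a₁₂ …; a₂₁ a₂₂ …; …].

T = [1 1/2 4; -1 1/2 -2; 0 0 1]

T1 = [1 0 3; 0 1 2; 0 0 1]
T2·T1 = [1 1/2 4; 0 1 2; 0 0 1]
T3·…·T1 = [1 1/2 4; -1 1/2 -2; 0 0 1]
T4·…·T1 = [-1 -1/2 -4; 1 -1/2 2; 0 0 1]
T5·…·T1 = [1 1/2 4; -1 1/2 -2; 0 0 1]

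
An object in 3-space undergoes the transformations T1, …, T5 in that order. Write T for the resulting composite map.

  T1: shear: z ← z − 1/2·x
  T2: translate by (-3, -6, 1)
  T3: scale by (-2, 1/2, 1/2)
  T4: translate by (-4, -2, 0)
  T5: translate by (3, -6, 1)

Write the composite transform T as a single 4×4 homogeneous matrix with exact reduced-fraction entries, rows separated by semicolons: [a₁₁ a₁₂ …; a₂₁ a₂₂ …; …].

T1 = [1 0 0 0; 0 1 0 0; -1/2 0 1 0; 0 0 0 1]
T2·T1 = [1 0 0 -3; 0 1 0 -6; -1/2 0 1 1; 0 0 0 1]
T3·…·T1 = [-2 0 0 6; 0 1/2 0 -3; -1/4 0 1/2 1/2; 0 0 0 1]
T4·…·T1 = [-2 0 0 2; 0 1/2 0 -5; -1/4 0 1/2 1/2; 0 0 0 1]
T5·…·T1 = [-2 0 0 5; 0 1/2 0 -11; -1/4 0 1/2 3/2; 0 0 0 1]

T = [-2 0 0 5; 0 1/2 0 -11; -1/4 0 1/2 3/2; 0 0 0 1]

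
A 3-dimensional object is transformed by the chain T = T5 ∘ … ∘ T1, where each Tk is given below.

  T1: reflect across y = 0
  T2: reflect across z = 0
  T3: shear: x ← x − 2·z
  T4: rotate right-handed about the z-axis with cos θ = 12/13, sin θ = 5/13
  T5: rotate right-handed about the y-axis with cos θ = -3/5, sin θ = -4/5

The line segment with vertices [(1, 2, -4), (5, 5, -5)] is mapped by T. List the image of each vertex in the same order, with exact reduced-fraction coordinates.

image vertices: (14/65, -59/13, -452/65), (-31/13, -85/13, -67/13)

T1 reflect across y = 0: (1, 2, -4) → (1, -2, -4); (5, 5, -5) → (5, -5, -5)
T2 reflect across z = 0: (1, -2, -4) → (1, -2, 4); (5, -5, -5) → (5, -5, 5)
T3 shear: x ← x − 2·z: (1, -2, 4) → (-7, -2, 4); (5, -5, 5) → (-5, -5, 5)
T4 rotate right-handed about the z-axis with cos θ = 12/13, sin θ = 5/13: (-7, -2, 4) → (-74/13, -59/13, 4); (-5, -5, 5) → (-35/13, -85/13, 5)
T5 rotate right-handed about the y-axis with cos θ = -3/5, sin θ = -4/5: (-74/13, -59/13, 4) → (14/65, -59/13, -452/65); (-35/13, -85/13, 5) → (-31/13, -85/13, -67/13)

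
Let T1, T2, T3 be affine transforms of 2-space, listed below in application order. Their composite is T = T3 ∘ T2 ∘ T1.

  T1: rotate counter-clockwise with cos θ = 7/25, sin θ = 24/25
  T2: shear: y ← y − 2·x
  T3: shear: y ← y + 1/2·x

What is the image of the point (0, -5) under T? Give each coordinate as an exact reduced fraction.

T1 rotate counter-clockwise with cos θ = 7/25, sin θ = 24/25: (0, -5) → (24/5, -7/5)
T2 shear: y ← y − 2·x: (24/5, -7/5) → (24/5, -11)
T3 shear: y ← y + 1/2·x: (24/5, -11) → (24/5, -43/5)

T(p) = (24/5, -43/5)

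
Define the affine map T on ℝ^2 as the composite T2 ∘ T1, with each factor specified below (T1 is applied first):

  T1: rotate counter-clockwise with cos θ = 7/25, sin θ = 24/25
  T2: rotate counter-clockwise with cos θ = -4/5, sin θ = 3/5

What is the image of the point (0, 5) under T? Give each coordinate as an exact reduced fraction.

T(p) = (3, -4)

T1 rotate counter-clockwise with cos θ = 7/25, sin θ = 24/25: (0, 5) → (-24/5, 7/5)
T2 rotate counter-clockwise with cos θ = -4/5, sin θ = 3/5: (-24/5, 7/5) → (3, -4)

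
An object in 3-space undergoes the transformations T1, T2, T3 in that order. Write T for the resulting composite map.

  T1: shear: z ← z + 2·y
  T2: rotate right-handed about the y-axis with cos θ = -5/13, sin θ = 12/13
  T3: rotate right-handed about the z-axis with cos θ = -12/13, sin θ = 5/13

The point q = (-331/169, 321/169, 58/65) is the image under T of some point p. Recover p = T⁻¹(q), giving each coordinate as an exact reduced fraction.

T1 = [1 0 0 0; 0 1 0 0; 0 2 1 0; 0 0 0 1]
T2·T1 = [-5/13 24/13 12/13 0; 0 1 0 0; -12/13 -10/13 -5/13 0; 0 0 0 1]
T3·…·T1 = [60/169 -353/169 -144/169 0; -25/169 -36/169 60/169 0; -12/13 -10/13 -5/13 0; 0 0 0 1]
det M = 1; M⁻¹ = [60/169 -25/169 -12/13 0; -5/13 -12/13 0 0; -14/169 372/169 -5/13 0; 0 0 0 1]
M⁻¹ · (-331/169, 321/169, 58/65)ᵀ = (-9/5, -1, 4)ᵀ

p = (-9/5, -1, 4)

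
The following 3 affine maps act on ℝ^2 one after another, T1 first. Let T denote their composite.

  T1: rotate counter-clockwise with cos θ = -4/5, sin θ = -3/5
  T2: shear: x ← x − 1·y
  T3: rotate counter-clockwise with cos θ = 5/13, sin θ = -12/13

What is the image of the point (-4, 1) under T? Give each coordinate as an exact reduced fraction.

T1 rotate counter-clockwise with cos θ = -4/5, sin θ = -3/5: (-4, 1) → (19/5, 8/5)
T2 shear: x ← x − 1·y: (19/5, 8/5) → (11/5, 8/5)
T3 rotate counter-clockwise with cos θ = 5/13, sin θ = -12/13: (11/5, 8/5) → (151/65, -92/65)

T(p) = (151/65, -92/65)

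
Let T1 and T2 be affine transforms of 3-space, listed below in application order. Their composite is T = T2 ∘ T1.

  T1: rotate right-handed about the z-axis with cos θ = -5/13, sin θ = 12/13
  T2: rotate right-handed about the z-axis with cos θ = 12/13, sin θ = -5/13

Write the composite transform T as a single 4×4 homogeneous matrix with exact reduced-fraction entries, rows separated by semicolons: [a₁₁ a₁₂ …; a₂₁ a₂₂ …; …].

T1 = [-5/13 -12/13 0 0; 12/13 -5/13 0 0; 0 0 1 0; 0 0 0 1]
T2·T1 = [0 -1 0 0; 1 0 0 0; 0 0 1 0; 0 0 0 1]

T = [0 -1 0 0; 1 0 0 0; 0 0 1 0; 0 0 0 1]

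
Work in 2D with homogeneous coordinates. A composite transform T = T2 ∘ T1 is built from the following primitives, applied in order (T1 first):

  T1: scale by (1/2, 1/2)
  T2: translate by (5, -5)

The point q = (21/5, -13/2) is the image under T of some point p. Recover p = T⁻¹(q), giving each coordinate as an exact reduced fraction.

T1 = [1/2 0 0; 0 1/2 0; 0 0 1]
T2·T1 = [1/2 0 5; 0 1/2 -5; 0 0 1]
det M = 1/4; M⁻¹ = [2 0 -10; 0 2 10; 0 0 1]
M⁻¹ · (21/5, -13/2)ᵀ = (-8/5, -3)ᵀ

p = (-8/5, -3)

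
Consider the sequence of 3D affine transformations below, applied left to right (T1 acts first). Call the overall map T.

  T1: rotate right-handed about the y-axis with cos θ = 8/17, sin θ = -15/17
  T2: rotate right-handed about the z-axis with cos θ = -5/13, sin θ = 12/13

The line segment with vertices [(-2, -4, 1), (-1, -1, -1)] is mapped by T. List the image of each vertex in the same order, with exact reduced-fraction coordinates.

T1 rotate right-handed about the y-axis with cos θ = 8/17, sin θ = -15/17: (-2, -4, 1) → (-31/17, -4, -22/17); (-1, -1, -1) → (7/17, -1, -23/17)
T2 rotate right-handed about the z-axis with cos θ = -5/13, sin θ = 12/13: (-31/17, -4, -22/17) → (971/221, -32/221, -22/17); (7/17, -1, -23/17) → (13/17, 13/17, -23/17)

image vertices: (971/221, -32/221, -22/17), (13/17, 13/17, -23/17)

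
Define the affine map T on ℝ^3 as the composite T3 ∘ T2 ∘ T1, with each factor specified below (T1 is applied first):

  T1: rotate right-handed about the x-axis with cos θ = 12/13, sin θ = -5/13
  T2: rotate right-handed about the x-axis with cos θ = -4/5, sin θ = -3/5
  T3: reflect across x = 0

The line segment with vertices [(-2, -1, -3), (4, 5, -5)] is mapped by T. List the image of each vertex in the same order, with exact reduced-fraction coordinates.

image vertices: (2, 3/13, 41/13), (-4, -79/13, 47/13)

T1 rotate right-handed about the x-axis with cos θ = 12/13, sin θ = -5/13: (-2, -1, -3) → (-2, -27/13, -31/13); (4, 5, -5) → (4, 35/13, -85/13)
T2 rotate right-handed about the x-axis with cos θ = -4/5, sin θ = -3/5: (-2, -27/13, -31/13) → (-2, 3/13, 41/13); (4, 35/13, -85/13) → (4, -79/13, 47/13)
T3 reflect across x = 0: (-2, 3/13, 41/13) → (2, 3/13, 41/13); (4, -79/13, 47/13) → (-4, -79/13, 47/13)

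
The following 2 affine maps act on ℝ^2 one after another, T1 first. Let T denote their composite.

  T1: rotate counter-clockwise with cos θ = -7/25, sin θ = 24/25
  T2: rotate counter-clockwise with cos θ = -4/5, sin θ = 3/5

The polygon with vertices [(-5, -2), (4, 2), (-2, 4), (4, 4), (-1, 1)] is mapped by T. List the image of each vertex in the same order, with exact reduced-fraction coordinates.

T1 rotate counter-clockwise with cos θ = -7/25, sin θ = 24/25: (-5, -2) → (83/25, -106/25); (4, 2) → (-76/25, 82/25); (-2, 4) → (-82/25, -76/25); (4, 4) → (-124/25, 68/25); (-1, 1) → (-17/25, -31/25)
T2 rotate counter-clockwise with cos θ = -4/5, sin θ = 3/5: (83/25, -106/25) → (-14/125, 673/125); (-76/25, 82/25) → (58/125, -556/125); (-82/25, -76/25) → (556/125, 58/125); (-124/25, 68/25) → (292/125, -644/125); (-17/25, -31/25) → (161/125, 73/125)

image vertices: (-14/125, 673/125), (58/125, -556/125), (556/125, 58/125), (292/125, -644/125), (161/125, 73/125)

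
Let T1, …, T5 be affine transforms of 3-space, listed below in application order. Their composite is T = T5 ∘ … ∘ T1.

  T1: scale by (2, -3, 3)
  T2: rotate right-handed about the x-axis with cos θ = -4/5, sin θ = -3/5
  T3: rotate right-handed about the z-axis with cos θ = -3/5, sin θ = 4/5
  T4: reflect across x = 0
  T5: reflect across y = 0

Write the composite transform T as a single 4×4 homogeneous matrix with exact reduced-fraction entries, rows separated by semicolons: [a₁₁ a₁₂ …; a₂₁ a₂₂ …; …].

T1 = [2 0 0 0; 0 -3 0 0; 0 0 3 0; 0 0 0 1]
T2·T1 = [2 0 0 0; 0 12/5 9/5 0; 0 9/5 -12/5 0; 0 0 0 1]
T3·…·T1 = [-6/5 -48/25 -36/25 0; 8/5 -36/25 -27/25 0; 0 9/5 -12/5 0; 0 0 0 1]
T4·…·T1 = [6/5 48/25 36/25 0; 8/5 -36/25 -27/25 0; 0 9/5 -12/5 0; 0 0 0 1]
T5·…·T1 = [6/5 48/25 36/25 0; -8/5 36/25 27/25 0; 0 9/5 -12/5 0; 0 0 0 1]

T = [6/5 48/25 36/25 0; -8/5 36/25 27/25 0; 0 9/5 -12/5 0; 0 0 0 1]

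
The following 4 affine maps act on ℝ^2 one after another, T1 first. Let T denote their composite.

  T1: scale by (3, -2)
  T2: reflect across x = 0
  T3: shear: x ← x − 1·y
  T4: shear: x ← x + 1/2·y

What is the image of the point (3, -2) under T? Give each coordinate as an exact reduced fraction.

T(p) = (-11, 4)

T1 scale by (3, -2): (3, -2) → (9, 4)
T2 reflect across x = 0: (9, 4) → (-9, 4)
T3 shear: x ← x − 1·y: (-9, 4) → (-13, 4)
T4 shear: x ← x + 1/2·y: (-13, 4) → (-11, 4)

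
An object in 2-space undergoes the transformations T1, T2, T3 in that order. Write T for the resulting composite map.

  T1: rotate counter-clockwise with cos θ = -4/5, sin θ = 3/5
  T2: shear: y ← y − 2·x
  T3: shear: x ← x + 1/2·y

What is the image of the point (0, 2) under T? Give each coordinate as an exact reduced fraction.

T1 rotate counter-clockwise with cos θ = -4/5, sin θ = 3/5: (0, 2) → (-6/5, -8/5)
T2 shear: y ← y − 2·x: (-6/5, -8/5) → (-6/5, 4/5)
T3 shear: x ← x + 1/2·y: (-6/5, 4/5) → (-4/5, 4/5)

T(p) = (-4/5, 4/5)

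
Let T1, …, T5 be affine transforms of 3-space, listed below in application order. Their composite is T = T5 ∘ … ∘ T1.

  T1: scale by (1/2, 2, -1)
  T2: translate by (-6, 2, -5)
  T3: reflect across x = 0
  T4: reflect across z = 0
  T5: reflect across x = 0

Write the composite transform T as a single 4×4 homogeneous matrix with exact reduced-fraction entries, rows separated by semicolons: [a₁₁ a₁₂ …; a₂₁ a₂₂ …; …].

T1 = [1/2 0 0 0; 0 2 0 0; 0 0 -1 0; 0 0 0 1]
T2·T1 = [1/2 0 0 -6; 0 2 0 2; 0 0 -1 -5; 0 0 0 1]
T3·…·T1 = [-1/2 0 0 6; 0 2 0 2; 0 0 -1 -5; 0 0 0 1]
T4·…·T1 = [-1/2 0 0 6; 0 2 0 2; 0 0 1 5; 0 0 0 1]
T5·…·T1 = [1/2 0 0 -6; 0 2 0 2; 0 0 1 5; 0 0 0 1]

T = [1/2 0 0 -6; 0 2 0 2; 0 0 1 5; 0 0 0 1]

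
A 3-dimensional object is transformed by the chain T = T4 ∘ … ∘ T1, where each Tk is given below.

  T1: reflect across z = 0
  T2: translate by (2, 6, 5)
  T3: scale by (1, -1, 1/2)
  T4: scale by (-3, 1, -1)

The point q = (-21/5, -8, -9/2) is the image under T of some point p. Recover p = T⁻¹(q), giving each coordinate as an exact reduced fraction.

T1 = [1 0 0 0; 0 1 0 0; 0 0 -1 0; 0 0 0 1]
T2·T1 = [1 0 0 2; 0 1 0 6; 0 0 -1 5; 0 0 0 1]
T3·…·T1 = [1 0 0 2; 0 -1 0 -6; 0 0 -1/2 5/2; 0 0 0 1]
T4·…·T1 = [-3 0 0 -6; 0 -1 0 -6; 0 0 1/2 -5/2; 0 0 0 1]
det M = 3/2; M⁻¹ = [-1/3 0 0 -2; 0 -1 0 -6; 0 0 2 5; 0 0 0 1]
M⁻¹ · (-21/5, -8, -9/2)ᵀ = (-3/5, 2, -4)ᵀ

p = (-3/5, 2, -4)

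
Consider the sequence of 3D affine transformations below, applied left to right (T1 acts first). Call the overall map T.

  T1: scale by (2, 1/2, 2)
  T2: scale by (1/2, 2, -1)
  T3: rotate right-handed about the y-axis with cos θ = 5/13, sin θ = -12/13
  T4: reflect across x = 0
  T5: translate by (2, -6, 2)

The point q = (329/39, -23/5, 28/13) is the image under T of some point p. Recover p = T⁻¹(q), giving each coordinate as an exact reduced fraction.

p = (-7/3, 7/5, -3)

T1 = [2 0 0 0; 0 1/2 0 0; 0 0 2 0; 0 0 0 1]
T2·T1 = [1 0 0 0; 0 1 0 0; 0 0 -2 0; 0 0 0 1]
T3·…·T1 = [5/13 0 24/13 0; 0 1 0 0; 12/13 0 -10/13 0; 0 0 0 1]
T4·…·T1 = [-5/13 0 -24/13 0; 0 1 0 0; 12/13 0 -10/13 0; 0 0 0 1]
T5·…·T1 = [-5/13 0 -24/13 2; 0 1 0 -6; 12/13 0 -10/13 2; 0 0 0 1]
det M = 2; M⁻¹ = [-5/13 0 12/13 -14/13; 0 1 0 6; -6/13 0 -5/26 17/13; 0 0 0 1]
M⁻¹ · (329/39, -23/5, 28/13)ᵀ = (-7/3, 7/5, -3)ᵀ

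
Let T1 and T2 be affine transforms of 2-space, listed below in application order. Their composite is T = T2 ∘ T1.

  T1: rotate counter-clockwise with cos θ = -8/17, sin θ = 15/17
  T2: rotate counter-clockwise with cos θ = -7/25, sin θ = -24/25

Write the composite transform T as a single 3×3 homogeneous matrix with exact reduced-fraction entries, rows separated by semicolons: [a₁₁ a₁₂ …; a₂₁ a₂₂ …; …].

T1 = [-8/17 -15/17 0; 15/17 -8/17 0; 0 0 1]
T2·T1 = [416/425 -87/425 0; 87/425 416/425 0; 0 0 1]

T = [416/425 -87/425 0; 87/425 416/425 0; 0 0 1]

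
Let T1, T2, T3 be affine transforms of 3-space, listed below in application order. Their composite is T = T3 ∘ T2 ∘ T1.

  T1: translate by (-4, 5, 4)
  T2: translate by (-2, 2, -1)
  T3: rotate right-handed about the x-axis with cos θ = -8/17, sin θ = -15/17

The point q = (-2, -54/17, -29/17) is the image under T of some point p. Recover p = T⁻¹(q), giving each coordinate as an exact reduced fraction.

T1 = [1 0 0 -4; 0 1 0 5; 0 0 1 4; 0 0 0 1]
T2·T1 = [1 0 0 -6; 0 1 0 7; 0 0 1 3; 0 0 0 1]
T3·…·T1 = [1 0 0 -6; 0 -8/17 15/17 -11/17; 0 -15/17 -8/17 -129/17; 0 0 0 1]
det M = 1; M⁻¹ = [1 0 0 6; 0 -8/17 -15/17 -7; 0 15/17 -8/17 -3; 0 0 0 1]
M⁻¹ · (-2, -54/17, -29/17)ᵀ = (4, -4, -5)ᵀ

p = (4, -4, -5)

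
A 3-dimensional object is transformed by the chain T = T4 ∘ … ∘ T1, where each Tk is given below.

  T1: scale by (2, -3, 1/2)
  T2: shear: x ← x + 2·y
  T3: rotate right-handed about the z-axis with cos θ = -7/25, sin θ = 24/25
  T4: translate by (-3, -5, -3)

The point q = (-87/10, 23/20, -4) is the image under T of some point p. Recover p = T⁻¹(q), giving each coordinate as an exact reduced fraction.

T1 = [2 0 0 0; 0 -3 0 0; 0 0 1/2 0; 0 0 0 1]
T2·T1 = [2 -6 0 0; 0 -3 0 0; 0 0 1/2 0; 0 0 0 1]
T3·…·T1 = [-14/25 114/25 0 0; 48/25 -123/25 0 0; 0 0 1/2 0; 0 0 0 1]
T4·…·T1 = [-14/25 114/25 0 -3; 48/25 -123/25 0 -5; 0 0 1/2 -3; 0 0 0 1]
det M = -3; M⁻¹ = [41/50 19/25 0 313/50; 8/25 7/75 0 107/75; 0 0 2 6; 0 0 0 1]
M⁻¹ · (-87/10, 23/20, -4)ᵀ = (0, -5/4, -2)ᵀ

p = (0, -5/4, -2)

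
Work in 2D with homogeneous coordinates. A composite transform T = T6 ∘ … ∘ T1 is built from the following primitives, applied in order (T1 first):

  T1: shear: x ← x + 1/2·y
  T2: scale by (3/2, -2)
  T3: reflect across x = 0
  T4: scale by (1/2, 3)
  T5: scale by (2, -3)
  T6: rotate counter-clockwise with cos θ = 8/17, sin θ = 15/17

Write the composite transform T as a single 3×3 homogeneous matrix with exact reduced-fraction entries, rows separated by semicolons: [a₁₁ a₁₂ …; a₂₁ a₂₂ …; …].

T = [-12/17 -276/17 0; -45/34 531/68 0; 0 0 1]

T1 = [1 1/2 0; 0 1 0; 0 0 1]
T2·T1 = [3/2 3/4 0; 0 -2 0; 0 0 1]
T3·…·T1 = [-3/2 -3/4 0; 0 -2 0; 0 0 1]
T4·…·T1 = [-3/4 -3/8 0; 0 -6 0; 0 0 1]
T5·…·T1 = [-3/2 -3/4 0; 0 18 0; 0 0 1]
T6·…·T1 = [-12/17 -276/17 0; -45/34 531/68 0; 0 0 1]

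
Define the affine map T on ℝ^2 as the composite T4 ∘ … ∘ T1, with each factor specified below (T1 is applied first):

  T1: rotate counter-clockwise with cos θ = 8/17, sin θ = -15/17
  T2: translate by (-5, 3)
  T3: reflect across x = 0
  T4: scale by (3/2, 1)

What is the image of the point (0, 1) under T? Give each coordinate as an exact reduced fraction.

T1 rotate counter-clockwise with cos θ = 8/17, sin θ = -15/17: (0, 1) → (15/17, 8/17)
T2 translate by (-5, 3): (15/17, 8/17) → (-70/17, 59/17)
T3 reflect across x = 0: (-70/17, 59/17) → (70/17, 59/17)
T4 scale by (3/2, 1): (70/17, 59/17) → (105/17, 59/17)

T(p) = (105/17, 59/17)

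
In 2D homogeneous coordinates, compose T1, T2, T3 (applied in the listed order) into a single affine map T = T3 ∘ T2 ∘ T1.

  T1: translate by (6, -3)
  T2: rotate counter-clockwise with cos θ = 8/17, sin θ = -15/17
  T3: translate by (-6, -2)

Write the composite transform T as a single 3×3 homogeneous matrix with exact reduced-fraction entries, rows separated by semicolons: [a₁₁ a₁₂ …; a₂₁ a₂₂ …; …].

T = [8/17 15/17 -99/17; -15/17 8/17 -148/17; 0 0 1]

T1 = [1 0 6; 0 1 -3; 0 0 1]
T2·T1 = [8/17 15/17 3/17; -15/17 8/17 -114/17; 0 0 1]
T3·…·T1 = [8/17 15/17 -99/17; -15/17 8/17 -148/17; 0 0 1]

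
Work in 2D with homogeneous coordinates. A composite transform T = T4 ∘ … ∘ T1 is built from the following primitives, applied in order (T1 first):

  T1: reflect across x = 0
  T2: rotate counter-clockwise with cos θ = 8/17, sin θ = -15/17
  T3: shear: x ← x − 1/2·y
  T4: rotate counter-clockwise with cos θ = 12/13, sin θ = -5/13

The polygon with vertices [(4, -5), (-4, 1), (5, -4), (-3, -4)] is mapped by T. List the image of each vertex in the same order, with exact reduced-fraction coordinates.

T1 reflect across x = 0: (4, -5) → (-4, -5); (-4, 1) → (4, 1); (5, -4) → (-5, -4); (-3, -4) → (3, -4)
T2 rotate counter-clockwise with cos θ = 8/17, sin θ = -15/17: (-4, -5) → (-107/17, 20/17); (4, 1) → (47/17, -52/17); (-5, -4) → (-100/17, 43/17); (3, -4) → (-36/17, -77/17)
T3 shear: x ← x − 1/2·y: (-107/17, 20/17) → (-117/17, 20/17); (47/17, -52/17) → (73/17, -52/17); (-100/17, 43/17) → (-243/34, 43/17); (-36/17, -77/17) → (5/34, -77/17)
T4 rotate counter-clockwise with cos θ = 12/13, sin θ = -5/13: (-117/17, 20/17) → (-1304/221, 825/221); (73/17, -52/17) → (616/221, -989/221); (-243/34, 43/17) → (-1243/221, 2247/442); (5/34, -77/17) → (-355/221, -1873/442)

image vertices: (-1304/221, 825/221), (616/221, -989/221), (-1243/221, 2247/442), (-355/221, -1873/442)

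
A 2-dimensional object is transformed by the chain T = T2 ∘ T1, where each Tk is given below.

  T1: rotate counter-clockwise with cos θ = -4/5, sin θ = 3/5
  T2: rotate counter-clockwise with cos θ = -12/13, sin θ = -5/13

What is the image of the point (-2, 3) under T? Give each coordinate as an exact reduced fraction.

T1 rotate counter-clockwise with cos θ = -4/5, sin θ = 3/5: (-2, 3) → (-1/5, -18/5)
T2 rotate counter-clockwise with cos θ = -12/13, sin θ = -5/13: (-1/5, -18/5) → (-6/5, 17/5)

T(p) = (-6/5, 17/5)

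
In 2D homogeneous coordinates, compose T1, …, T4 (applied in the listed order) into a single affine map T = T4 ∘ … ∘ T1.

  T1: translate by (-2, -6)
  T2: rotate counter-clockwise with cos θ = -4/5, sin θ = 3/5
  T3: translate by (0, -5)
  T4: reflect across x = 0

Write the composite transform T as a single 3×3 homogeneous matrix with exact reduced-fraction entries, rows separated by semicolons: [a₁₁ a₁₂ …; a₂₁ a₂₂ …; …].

T = [4/5 3/5 -26/5; 3/5 -4/5 -7/5; 0 0 1]

T1 = [1 0 -2; 0 1 -6; 0 0 1]
T2·T1 = [-4/5 -3/5 26/5; 3/5 -4/5 18/5; 0 0 1]
T3·…·T1 = [-4/5 -3/5 26/5; 3/5 -4/5 -7/5; 0 0 1]
T4·…·T1 = [4/5 3/5 -26/5; 3/5 -4/5 -7/5; 0 0 1]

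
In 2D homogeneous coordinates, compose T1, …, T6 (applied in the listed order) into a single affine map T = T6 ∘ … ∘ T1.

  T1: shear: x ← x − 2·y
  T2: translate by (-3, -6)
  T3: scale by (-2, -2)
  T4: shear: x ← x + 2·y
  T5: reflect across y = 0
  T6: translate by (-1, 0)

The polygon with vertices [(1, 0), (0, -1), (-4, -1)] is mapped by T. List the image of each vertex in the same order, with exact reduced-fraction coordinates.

image vertices: (27, -12), (29, -14), (37, -14)

T1 shear: x ← x − 2·y: (1, 0) → (1, 0); (0, -1) → (2, -1); (-4, -1) → (-2, -1)
T2 translate by (-3, -6): (1, 0) → (-2, -6); (2, -1) → (-1, -7); (-2, -1) → (-5, -7)
T3 scale by (-2, -2): (-2, -6) → (4, 12); (-1, -7) → (2, 14); (-5, -7) → (10, 14)
T4 shear: x ← x + 2·y: (4, 12) → (28, 12); (2, 14) → (30, 14); (10, 14) → (38, 14)
T5 reflect across y = 0: (28, 12) → (28, -12); (30, 14) → (30, -14); (38, 14) → (38, -14)
T6 translate by (-1, 0): (28, -12) → (27, -12); (30, -14) → (29, -14); (38, -14) → (37, -14)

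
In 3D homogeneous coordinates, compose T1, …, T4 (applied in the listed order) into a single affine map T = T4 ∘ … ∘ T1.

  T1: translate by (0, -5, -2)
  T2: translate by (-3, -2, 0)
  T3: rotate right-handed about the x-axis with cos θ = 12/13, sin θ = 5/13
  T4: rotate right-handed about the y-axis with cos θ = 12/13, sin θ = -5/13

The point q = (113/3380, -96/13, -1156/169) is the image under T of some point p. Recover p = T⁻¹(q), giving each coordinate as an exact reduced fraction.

T1 = [1 0 0 0; 0 1 0 -5; 0 0 1 -2; 0 0 0 1]
T2·T1 = [1 0 0 -3; 0 1 0 -7; 0 0 1 -2; 0 0 0 1]
T3·…·T1 = [1 0 0 -3; 0 12/13 -5/13 -74/13; 0 5/13 12/13 -59/13; 0 0 0 1]
T4·…·T1 = [12/13 -25/169 -60/169 -173/169; 0 12/13 -5/13 -74/13; 5/13 60/169 144/169 -903/169; 0 0 0 1]
det M = 1; M⁻¹ = [12/13 0 5/13 3; -25/169 12/13 60/169 7; -60/169 -5/13 144/169 2; 0 0 0 1]
M⁻¹ · (113/3380, -96/13, -1156/169)ᵀ = (2/5, -9/4, -1)ᵀ

p = (2/5, -9/4, -1)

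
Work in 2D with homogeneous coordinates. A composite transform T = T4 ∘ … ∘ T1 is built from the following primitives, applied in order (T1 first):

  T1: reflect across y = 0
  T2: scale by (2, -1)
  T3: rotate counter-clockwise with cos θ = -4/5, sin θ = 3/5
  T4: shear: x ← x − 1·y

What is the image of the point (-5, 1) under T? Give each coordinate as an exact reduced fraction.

T1 reflect across y = 0: (-5, 1) → (-5, -1)
T2 scale by (2, -1): (-5, -1) → (-10, 1)
T3 rotate counter-clockwise with cos θ = -4/5, sin θ = 3/5: (-10, 1) → (37/5, -34/5)
T4 shear: x ← x − 1·y: (37/5, -34/5) → (71/5, -34/5)

T(p) = (71/5, -34/5)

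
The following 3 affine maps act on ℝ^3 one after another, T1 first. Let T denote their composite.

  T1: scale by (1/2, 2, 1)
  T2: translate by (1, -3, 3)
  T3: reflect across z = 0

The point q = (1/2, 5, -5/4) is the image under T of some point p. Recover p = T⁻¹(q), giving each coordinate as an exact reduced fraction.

T1 = [1/2 0 0 0; 0 2 0 0; 0 0 1 0; 0 0 0 1]
T2·T1 = [1/2 0 0 1; 0 2 0 -3; 0 0 1 3; 0 0 0 1]
T3·…·T1 = [1/2 0 0 1; 0 2 0 -3; 0 0 -1 -3; 0 0 0 1]
det M = -1; M⁻¹ = [2 0 0 -2; 0 1/2 0 3/2; 0 0 -1 -3; 0 0 0 1]
M⁻¹ · (1/2, 5, -5/4)ᵀ = (-1, 4, -7/4)ᵀ

p = (-1, 4, -7/4)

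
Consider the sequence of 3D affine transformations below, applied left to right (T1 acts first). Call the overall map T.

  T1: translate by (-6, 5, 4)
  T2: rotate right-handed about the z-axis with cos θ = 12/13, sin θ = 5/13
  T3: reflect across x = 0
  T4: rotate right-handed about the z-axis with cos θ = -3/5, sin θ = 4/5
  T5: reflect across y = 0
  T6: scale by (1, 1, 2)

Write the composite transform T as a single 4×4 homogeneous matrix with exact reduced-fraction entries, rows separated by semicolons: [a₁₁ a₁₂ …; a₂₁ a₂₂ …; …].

T = [16/65 -63/65 0 -411/65; 63/65 16/65 0 -298/65; 0 0 2 8; 0 0 0 1]

T1 = [1 0 0 -6; 0 1 0 5; 0 0 1 4; 0 0 0 1]
T2·T1 = [12/13 -5/13 0 -97/13; 5/13 12/13 0 30/13; 0 0 1 4; 0 0 0 1]
T3·…·T1 = [-12/13 5/13 0 97/13; 5/13 12/13 0 30/13; 0 0 1 4; 0 0 0 1]
T4·…·T1 = [16/65 -63/65 0 -411/65; -63/65 -16/65 0 298/65; 0 0 1 4; 0 0 0 1]
T5·…·T1 = [16/65 -63/65 0 -411/65; 63/65 16/65 0 -298/65; 0 0 1 4; 0 0 0 1]
T6·…·T1 = [16/65 -63/65 0 -411/65; 63/65 16/65 0 -298/65; 0 0 2 8; 0 0 0 1]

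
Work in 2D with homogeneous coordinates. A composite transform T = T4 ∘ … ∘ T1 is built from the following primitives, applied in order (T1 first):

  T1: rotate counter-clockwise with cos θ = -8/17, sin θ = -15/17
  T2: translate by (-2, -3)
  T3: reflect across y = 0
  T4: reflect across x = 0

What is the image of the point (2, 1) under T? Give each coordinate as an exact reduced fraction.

T1 rotate counter-clockwise with cos θ = -8/17, sin θ = -15/17: (2, 1) → (-1/17, -38/17)
T2 translate by (-2, -3): (-1/17, -38/17) → (-35/17, -89/17)
T3 reflect across y = 0: (-35/17, -89/17) → (-35/17, 89/17)
T4 reflect across x = 0: (-35/17, 89/17) → (35/17, 89/17)

T(p) = (35/17, 89/17)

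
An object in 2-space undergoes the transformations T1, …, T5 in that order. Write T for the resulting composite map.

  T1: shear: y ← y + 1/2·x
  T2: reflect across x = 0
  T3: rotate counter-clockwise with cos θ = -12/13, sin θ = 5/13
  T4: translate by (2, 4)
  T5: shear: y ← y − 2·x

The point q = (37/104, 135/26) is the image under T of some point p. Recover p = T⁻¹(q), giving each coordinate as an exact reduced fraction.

p = (-9/4, 0)

T1 = [1 0 0; 1/2 1 0; 0 0 1]
T2·T1 = [-1 0 0; 1/2 1 0; 0 0 1]
T3·…·T1 = [19/26 -5/13 0; -11/13 -12/13 0; 0 0 1]
T4·…·T1 = [19/26 -5/13 2; -11/13 -12/13 4; 0 0 1]
T5·…·T1 = [19/26 -5/13 2; -30/13 -2/13 0; 0 0 1]
det M = -1; M⁻¹ = [2/13 -5/13 -4/13; -30/13 -19/26 60/13; 0 0 1]
M⁻¹ · (37/104, 135/26)ᵀ = (-9/4, 0)ᵀ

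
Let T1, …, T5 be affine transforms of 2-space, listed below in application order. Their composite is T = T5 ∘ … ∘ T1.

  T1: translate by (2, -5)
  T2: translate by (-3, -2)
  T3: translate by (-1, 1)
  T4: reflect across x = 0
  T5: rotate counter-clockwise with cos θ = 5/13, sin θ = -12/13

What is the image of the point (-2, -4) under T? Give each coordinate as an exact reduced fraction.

T1 translate by (2, -5): (-2, -4) → (0, -9)
T2 translate by (-3, -2): (0, -9) → (-3, -11)
T3 translate by (-1, 1): (-3, -11) → (-4, -10)
T4 reflect across x = 0: (-4, -10) → (4, -10)
T5 rotate counter-clockwise with cos θ = 5/13, sin θ = -12/13: (4, -10) → (-100/13, -98/13)

T(p) = (-100/13, -98/13)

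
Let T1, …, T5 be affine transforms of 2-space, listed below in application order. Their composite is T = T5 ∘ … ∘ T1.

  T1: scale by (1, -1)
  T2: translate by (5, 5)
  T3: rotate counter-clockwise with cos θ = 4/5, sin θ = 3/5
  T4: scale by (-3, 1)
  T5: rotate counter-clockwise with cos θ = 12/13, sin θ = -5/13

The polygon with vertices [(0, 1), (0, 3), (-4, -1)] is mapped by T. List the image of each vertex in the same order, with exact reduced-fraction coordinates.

image vertices: (-133/65, 492/65), (-389/65, 486/65), (639/65, 114/65)

T1 scale by (1, -1): (0, 1) → (0, -1); (0, 3) → (0, -3); (-4, -1) → (-4, 1)
T2 translate by (5, 5): (0, -1) → (5, 4); (0, -3) → (5, 2); (-4, 1) → (1, 6)
T3 rotate counter-clockwise with cos θ = 4/5, sin θ = 3/5: (5, 4) → (8/5, 31/5); (5, 2) → (14/5, 23/5); (1, 6) → (-14/5, 27/5)
T4 scale by (-3, 1): (8/5, 31/5) → (-24/5, 31/5); (14/5, 23/5) → (-42/5, 23/5); (-14/5, 27/5) → (42/5, 27/5)
T5 rotate counter-clockwise with cos θ = 12/13, sin θ = -5/13: (-24/5, 31/5) → (-133/65, 492/65); (-42/5, 23/5) → (-389/65, 486/65); (42/5, 27/5) → (639/65, 114/65)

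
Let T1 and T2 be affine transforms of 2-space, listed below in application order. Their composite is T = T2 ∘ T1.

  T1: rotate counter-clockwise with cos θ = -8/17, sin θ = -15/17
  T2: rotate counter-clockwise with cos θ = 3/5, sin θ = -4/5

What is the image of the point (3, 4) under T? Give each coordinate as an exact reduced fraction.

T(p) = (-40/17, -75/17)

T1 rotate counter-clockwise with cos θ = -8/17, sin θ = -15/17: (3, 4) → (36/17, -77/17)
T2 rotate counter-clockwise with cos θ = 3/5, sin θ = -4/5: (36/17, -77/17) → (-40/17, -75/17)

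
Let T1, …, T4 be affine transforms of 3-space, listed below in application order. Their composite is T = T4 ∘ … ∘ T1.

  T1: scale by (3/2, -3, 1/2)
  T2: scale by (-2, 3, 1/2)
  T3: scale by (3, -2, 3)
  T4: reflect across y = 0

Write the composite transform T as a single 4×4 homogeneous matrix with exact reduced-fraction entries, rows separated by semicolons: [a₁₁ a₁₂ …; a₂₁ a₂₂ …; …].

T = [-9 0 0 0; 0 -18 0 0; 0 0 3/4 0; 0 0 0 1]

T1 = [3/2 0 0 0; 0 -3 0 0; 0 0 1/2 0; 0 0 0 1]
T2·T1 = [-3 0 0 0; 0 -9 0 0; 0 0 1/4 0; 0 0 0 1]
T3·…·T1 = [-9 0 0 0; 0 18 0 0; 0 0 3/4 0; 0 0 0 1]
T4·…·T1 = [-9 0 0 0; 0 -18 0 0; 0 0 3/4 0; 0 0 0 1]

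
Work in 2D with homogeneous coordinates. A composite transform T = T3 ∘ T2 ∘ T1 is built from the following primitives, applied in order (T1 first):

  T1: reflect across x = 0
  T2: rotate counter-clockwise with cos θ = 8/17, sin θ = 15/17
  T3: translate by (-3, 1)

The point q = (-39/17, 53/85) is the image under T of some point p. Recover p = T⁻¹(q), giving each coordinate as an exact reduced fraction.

p = (0, -4/5)

T1 = [-1 0 0; 0 1 0; 0 0 1]
T2·T1 = [-8/17 -15/17 0; -15/17 8/17 0; 0 0 1]
T3·…·T1 = [-8/17 -15/17 -3; -15/17 8/17 1; 0 0 1]
det M = -1; M⁻¹ = [-8/17 -15/17 -9/17; -15/17 8/17 -53/17; 0 0 1]
M⁻¹ · (-39/17, 53/85)ᵀ = (0, -4/5)ᵀ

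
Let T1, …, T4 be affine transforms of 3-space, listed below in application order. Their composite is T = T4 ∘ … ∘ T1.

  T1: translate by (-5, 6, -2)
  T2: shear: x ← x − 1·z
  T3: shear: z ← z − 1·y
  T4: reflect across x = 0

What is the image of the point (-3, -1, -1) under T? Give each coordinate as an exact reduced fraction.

T1 translate by (-5, 6, -2): (-3, -1, -1) → (-8, 5, -3)
T2 shear: x ← x − 1·z: (-8, 5, -3) → (-5, 5, -3)
T3 shear: z ← z − 1·y: (-5, 5, -3) → (-5, 5, -8)
T4 reflect across x = 0: (-5, 5, -8) → (5, 5, -8)

T(p) = (5, 5, -8)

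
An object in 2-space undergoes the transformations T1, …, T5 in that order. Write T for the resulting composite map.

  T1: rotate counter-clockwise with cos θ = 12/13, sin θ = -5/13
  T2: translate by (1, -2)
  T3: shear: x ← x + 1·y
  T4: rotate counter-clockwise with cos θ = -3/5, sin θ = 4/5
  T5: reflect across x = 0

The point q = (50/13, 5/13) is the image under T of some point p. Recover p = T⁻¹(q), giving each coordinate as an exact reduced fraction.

T1 = [12/13 5/13 0; -5/13 12/13 0; 0 0 1]
T2·T1 = [12/13 5/13 1; -5/13 12/13 -2; 0 0 1]
T3·…·T1 = [7/13 17/13 -1; -5/13 12/13 -2; 0 0 1]
T4·…·T1 = [-1/65 -99/65 11/5; 43/65 32/65 2/5; 0 0 1]
T5·…·T1 = [1/65 99/65 -11/5; 43/65 32/65 2/5; 0 0 1]
det M = -1; M⁻¹ = [-32/65 99/65 -22/13; 43/65 -1/65 19/13; 0 0 1]
M⁻¹ · (50/13, 5/13)ᵀ = (-3, 4)ᵀ

p = (-3, 4)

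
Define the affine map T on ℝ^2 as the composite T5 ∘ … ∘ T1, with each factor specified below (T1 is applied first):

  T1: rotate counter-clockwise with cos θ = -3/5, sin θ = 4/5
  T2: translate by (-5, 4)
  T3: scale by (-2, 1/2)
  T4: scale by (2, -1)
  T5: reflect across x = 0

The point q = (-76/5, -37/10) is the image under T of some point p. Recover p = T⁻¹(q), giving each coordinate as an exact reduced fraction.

T1 = [-3/5 -4/5 0; 4/5 -3/5 0; 0 0 1]
T2·T1 = [-3/5 -4/5 -5; 4/5 -3/5 4; 0 0 1]
T3·…·T1 = [6/5 8/5 10; 2/5 -3/10 2; 0 0 1]
T4·…·T1 = [12/5 16/5 20; -2/5 3/10 -2; 0 0 1]
T5·…·T1 = [-12/5 -16/5 -20; -2/5 3/10 -2; 0 0 1]
det M = -2; M⁻¹ = [-3/20 -8/5 -31/5; -1/5 6/5 -8/5; 0 0 1]
M⁻¹ · (-76/5, -37/10)ᵀ = (2, -3)ᵀ

p = (2, -3)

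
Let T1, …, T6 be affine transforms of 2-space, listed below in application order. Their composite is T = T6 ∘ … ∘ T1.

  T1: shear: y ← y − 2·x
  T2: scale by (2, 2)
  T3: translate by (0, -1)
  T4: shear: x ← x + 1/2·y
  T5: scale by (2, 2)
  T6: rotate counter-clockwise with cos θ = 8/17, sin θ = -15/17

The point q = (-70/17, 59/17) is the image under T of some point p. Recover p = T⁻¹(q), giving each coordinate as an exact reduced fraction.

T1 = [1 0 0; -2 1 0; 0 0 1]
T2·T1 = [2 0 0; -4 2 0; 0 0 1]
T3·…·T1 = [2 0 0; -4 2 -1; 0 0 1]
T4·…·T1 = [0 1 -1/2; -4 2 -1; 0 0 1]
T5·…·T1 = [0 2 -1; -8 4 -2; 0 0 1]
T6·…·T1 = [-120/17 76/17 -38/17; -64/17 2/17 -1/17; 0 0 1]
det M = 16; M⁻¹ = [1/136 -19/68 0; 4/17 -15/34 1/2; 0 0 1]
M⁻¹ · (-70/17, 59/17)ᵀ = (-1, -2)ᵀ

p = (-1, -2)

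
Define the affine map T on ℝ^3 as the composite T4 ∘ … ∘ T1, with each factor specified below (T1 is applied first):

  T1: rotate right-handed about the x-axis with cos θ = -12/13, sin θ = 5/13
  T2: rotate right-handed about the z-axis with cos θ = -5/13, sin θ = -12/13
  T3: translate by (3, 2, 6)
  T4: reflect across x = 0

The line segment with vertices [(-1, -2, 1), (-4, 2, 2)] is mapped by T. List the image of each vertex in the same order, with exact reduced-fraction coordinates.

image vertices: (-800/169, 399/169, 56/13), (-359/169, 1132/169, 64/13)

T1 rotate right-handed about the x-axis with cos θ = -12/13, sin θ = 5/13: (-1, -2, 1) → (-1, 19/13, -22/13); (-4, 2, 2) → (-4, -34/13, -14/13)
T2 rotate right-handed about the z-axis with cos θ = -5/13, sin θ = -12/13: (-1, 19/13, -22/13) → (293/169, 61/169, -22/13); (-4, -34/13, -14/13) → (-148/169, 794/169, -14/13)
T3 translate by (3, 2, 6): (293/169, 61/169, -22/13) → (800/169, 399/169, 56/13); (-148/169, 794/169, -14/13) → (359/169, 1132/169, 64/13)
T4 reflect across x = 0: (800/169, 399/169, 56/13) → (-800/169, 399/169, 56/13); (359/169, 1132/169, 64/13) → (-359/169, 1132/169, 64/13)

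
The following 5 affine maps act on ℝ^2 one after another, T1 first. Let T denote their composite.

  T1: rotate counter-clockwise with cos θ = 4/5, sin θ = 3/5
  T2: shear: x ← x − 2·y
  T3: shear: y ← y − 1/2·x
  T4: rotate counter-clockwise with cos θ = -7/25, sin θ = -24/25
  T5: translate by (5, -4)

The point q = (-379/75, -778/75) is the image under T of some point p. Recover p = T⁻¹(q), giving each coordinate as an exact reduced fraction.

T1 = [4/5 -3/5 0; 3/5 4/5 0; 0 0 1]
T2·T1 = [-2/5 -11/5 0; 3/5 4/5 0; 0 0 1]
T3·…·T1 = [-2/5 -11/5 0; 4/5 19/10 0; 0 0 1]
T4·…·T1 = [22/25 61/25 0; 4/25 79/50 0; 0 0 1]
T5·…·T1 = [22/25 61/25 5; 4/25 79/50 -4; 0 0 1]
det M = 1; M⁻¹ = [79/50 -61/25 -883/50; -4/25 22/25 108/25; 0 0 1]
M⁻¹ · (-379/75, -778/75)ᵀ = (-1/3, -4)ᵀ

p = (-1/3, -4)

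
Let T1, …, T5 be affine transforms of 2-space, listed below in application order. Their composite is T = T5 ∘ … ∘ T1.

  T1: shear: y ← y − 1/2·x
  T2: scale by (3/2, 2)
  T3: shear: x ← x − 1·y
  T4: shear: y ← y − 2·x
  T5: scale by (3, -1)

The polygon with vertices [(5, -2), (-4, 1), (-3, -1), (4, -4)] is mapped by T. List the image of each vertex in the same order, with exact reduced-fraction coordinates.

image vertices: (99/2, 42), (-36, -30), (-33/2, -12), (54, 48)

T1 shear: y ← y − 1/2·x: (5, -2) → (5, -9/2); (-4, 1) → (-4, 3); (-3, -1) → (-3, 1/2); (4, -4) → (4, -6)
T2 scale by (3/2, 2): (5, -9/2) → (15/2, -9); (-4, 3) → (-6, 6); (-3, 1/2) → (-9/2, 1); (4, -6) → (6, -12)
T3 shear: x ← x − 1·y: (15/2, -9) → (33/2, -9); (-6, 6) → (-12, 6); (-9/2, 1) → (-11/2, 1); (6, -12) → (18, -12)
T4 shear: y ← y − 2·x: (33/2, -9) → (33/2, -42); (-12, 6) → (-12, 30); (-11/2, 1) → (-11/2, 12); (18, -12) → (18, -48)
T5 scale by (3, -1): (33/2, -42) → (99/2, 42); (-12, 30) → (-36, -30); (-11/2, 12) → (-33/2, -12); (18, -48) → (54, 48)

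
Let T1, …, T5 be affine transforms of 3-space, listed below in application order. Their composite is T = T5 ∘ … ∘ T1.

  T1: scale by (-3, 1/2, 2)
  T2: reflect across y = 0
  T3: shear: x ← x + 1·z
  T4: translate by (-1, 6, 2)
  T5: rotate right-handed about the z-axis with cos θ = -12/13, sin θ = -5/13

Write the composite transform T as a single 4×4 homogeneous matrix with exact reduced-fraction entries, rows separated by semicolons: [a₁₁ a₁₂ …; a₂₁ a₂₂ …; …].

T = [36/13 -5/26 -24/13 42/13; 15/13 6/13 -10/13 -67/13; 0 0 2 2; 0 0 0 1]

T1 = [-3 0 0 0; 0 1/2 0 0; 0 0 2 0; 0 0 0 1]
T2·T1 = [-3 0 0 0; 0 -1/2 0 0; 0 0 2 0; 0 0 0 1]
T3·…·T1 = [-3 0 2 0; 0 -1/2 0 0; 0 0 2 0; 0 0 0 1]
T4·…·T1 = [-3 0 2 -1; 0 -1/2 0 6; 0 0 2 2; 0 0 0 1]
T5·…·T1 = [36/13 -5/26 -24/13 42/13; 15/13 6/13 -10/13 -67/13; 0 0 2 2; 0 0 0 1]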